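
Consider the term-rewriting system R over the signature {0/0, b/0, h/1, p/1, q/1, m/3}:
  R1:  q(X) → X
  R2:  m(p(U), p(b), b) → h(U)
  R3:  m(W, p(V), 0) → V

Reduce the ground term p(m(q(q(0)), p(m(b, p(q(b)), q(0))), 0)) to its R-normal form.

p(b)

1. p(m(q(q(0)), p(m(b, p(q(b)), q(0))), 0))  →  p(m(b, p(q(b)), q(0)))   [R3 at 1]
2. p(m(b, p(q(b)), q(0)))  →  p(m(b, p(b), q(0)))   [R1 at 1.2.1]
3. p(m(b, p(b), q(0)))  →  p(m(b, p(b), 0))   [R1 at 1.3]
4. p(m(b, p(b), 0))  →  p(b)   [R3 at 1]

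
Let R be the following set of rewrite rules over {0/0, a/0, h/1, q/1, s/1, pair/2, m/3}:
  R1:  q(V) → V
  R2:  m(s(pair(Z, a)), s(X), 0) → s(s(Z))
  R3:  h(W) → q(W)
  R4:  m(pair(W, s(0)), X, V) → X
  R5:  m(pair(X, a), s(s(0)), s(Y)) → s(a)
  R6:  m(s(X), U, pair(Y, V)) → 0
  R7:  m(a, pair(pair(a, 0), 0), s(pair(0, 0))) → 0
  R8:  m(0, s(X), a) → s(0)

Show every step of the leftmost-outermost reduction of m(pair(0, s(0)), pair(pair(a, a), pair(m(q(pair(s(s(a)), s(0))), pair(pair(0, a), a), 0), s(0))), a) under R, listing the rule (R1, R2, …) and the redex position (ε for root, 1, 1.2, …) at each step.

1. m(pair(0, s(0)), pair(pair(a, a), pair(m(q(pair(s(s(a)), s(0))), pair(pair(0, a), a), 0), s(0))), a)  →  pair(pair(a, a), pair(m(q(pair(s(s(a)), s(0))), pair(pair(0, a), a), 0), s(0)))   [R4 at ε]
2. pair(pair(a, a), pair(m(q(pair(s(s(a)), s(0))), pair(pair(0, a), a), 0), s(0)))  →  pair(pair(a, a), pair(m(pair(s(s(a)), s(0)), pair(pair(0, a), a), 0), s(0)))   [R1 at 2.1.1]
3. pair(pair(a, a), pair(m(pair(s(s(a)), s(0)), pair(pair(0, a), a), 0), s(0)))  →  pair(pair(a, a), pair(pair(pair(0, a), a), s(0)))   [R4 at 2.1]

pair(pair(a, a), pair(pair(pair(0, a), a), s(0)))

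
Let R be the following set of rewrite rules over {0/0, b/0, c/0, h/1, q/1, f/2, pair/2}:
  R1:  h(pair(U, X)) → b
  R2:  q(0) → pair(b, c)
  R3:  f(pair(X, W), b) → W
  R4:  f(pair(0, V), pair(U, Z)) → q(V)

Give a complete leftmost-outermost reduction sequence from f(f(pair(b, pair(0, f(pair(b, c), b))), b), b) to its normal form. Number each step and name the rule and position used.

1. f(f(pair(b, pair(0, f(pair(b, c), b))), b), b)  →  f(pair(0, f(pair(b, c), b)), b)   [R3 at 1]
2. f(pair(0, f(pair(b, c), b)), b)  →  f(pair(b, c), b)   [R3 at ε]
3. f(pair(b, c), b)  →  c   [R3 at ε]

c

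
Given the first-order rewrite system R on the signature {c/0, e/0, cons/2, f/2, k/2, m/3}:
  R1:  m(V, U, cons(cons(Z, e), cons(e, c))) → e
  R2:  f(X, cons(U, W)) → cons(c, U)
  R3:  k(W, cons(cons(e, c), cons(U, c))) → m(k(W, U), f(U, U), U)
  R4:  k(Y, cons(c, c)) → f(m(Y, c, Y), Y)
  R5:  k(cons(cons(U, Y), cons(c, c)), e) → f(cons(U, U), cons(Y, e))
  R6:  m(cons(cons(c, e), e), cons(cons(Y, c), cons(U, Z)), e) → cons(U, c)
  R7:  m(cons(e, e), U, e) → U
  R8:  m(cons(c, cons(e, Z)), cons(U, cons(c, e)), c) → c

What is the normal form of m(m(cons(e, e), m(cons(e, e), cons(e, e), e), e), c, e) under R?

1. m(m(cons(e, e), m(cons(e, e), cons(e, e), e), e), c, e)  →  m(m(cons(e, e), cons(e, e), e), c, e)   [R7 at 1]
2. m(m(cons(e, e), cons(e, e), e), c, e)  →  m(cons(e, e), c, e)   [R7 at 1]
3. m(cons(e, e), c, e)  →  c   [R7 at ε]

c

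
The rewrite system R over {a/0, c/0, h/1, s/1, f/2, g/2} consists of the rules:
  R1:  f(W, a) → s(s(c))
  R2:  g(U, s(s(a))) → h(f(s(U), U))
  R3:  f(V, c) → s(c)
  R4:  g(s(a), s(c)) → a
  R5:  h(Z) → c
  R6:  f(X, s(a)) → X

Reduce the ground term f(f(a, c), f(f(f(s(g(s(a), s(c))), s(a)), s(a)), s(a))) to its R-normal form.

s(c)

1. f(f(a, c), f(f(f(s(g(s(a), s(c))), s(a)), s(a)), s(a)))  →  f(s(c), f(f(f(s(g(s(a), s(c))), s(a)), s(a)), s(a)))   [R3 at 1]
2. f(s(c), f(f(f(s(g(s(a), s(c))), s(a)), s(a)), s(a)))  →  f(s(c), f(f(s(g(s(a), s(c))), s(a)), s(a)))   [R6 at 2]
3. f(s(c), f(f(s(g(s(a), s(c))), s(a)), s(a)))  →  f(s(c), f(s(g(s(a), s(c))), s(a)))   [R6 at 2]
4. f(s(c), f(s(g(s(a), s(c))), s(a)))  →  f(s(c), s(g(s(a), s(c))))   [R6 at 2]
5. f(s(c), s(g(s(a), s(c))))  →  f(s(c), s(a))   [R4 at 2.1]
6. f(s(c), s(a))  →  s(c)   [R6 at ε]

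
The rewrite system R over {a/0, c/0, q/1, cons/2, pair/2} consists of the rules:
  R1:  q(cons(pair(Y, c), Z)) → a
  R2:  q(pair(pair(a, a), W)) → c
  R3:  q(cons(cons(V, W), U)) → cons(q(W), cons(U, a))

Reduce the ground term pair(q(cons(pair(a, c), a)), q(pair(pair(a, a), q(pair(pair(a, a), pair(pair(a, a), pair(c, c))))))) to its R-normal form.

1. pair(q(cons(pair(a, c), a)), q(pair(pair(a, a), q(pair(pair(a, a), pair(pair(a, a), pair(c, c)))))))  →  pair(a, q(pair(pair(a, a), q(pair(pair(a, a), pair(pair(a, a), pair(c, c)))))))   [R1 at 1]
2. pair(a, q(pair(pair(a, a), q(pair(pair(a, a), pair(pair(a, a), pair(c, c)))))))  →  pair(a, c)   [R2 at 2]

pair(a, c)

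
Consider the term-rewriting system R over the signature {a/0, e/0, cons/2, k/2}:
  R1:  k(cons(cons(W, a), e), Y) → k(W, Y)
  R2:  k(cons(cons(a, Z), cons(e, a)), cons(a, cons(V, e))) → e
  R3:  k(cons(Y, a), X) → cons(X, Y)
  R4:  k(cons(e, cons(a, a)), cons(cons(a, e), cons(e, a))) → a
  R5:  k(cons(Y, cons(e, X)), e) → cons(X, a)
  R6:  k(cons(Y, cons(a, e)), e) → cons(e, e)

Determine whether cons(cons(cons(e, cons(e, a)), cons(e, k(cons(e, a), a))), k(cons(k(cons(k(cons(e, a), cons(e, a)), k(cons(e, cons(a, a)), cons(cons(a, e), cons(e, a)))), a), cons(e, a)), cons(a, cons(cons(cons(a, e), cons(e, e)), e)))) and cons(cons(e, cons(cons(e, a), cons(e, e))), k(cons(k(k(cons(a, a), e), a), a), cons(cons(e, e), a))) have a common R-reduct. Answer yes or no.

no — NF(t₁) = cons(cons(cons(e, cons(e, a)), cons(e, cons(a, e))), e), NF(t₂) = cons(cons(e, cons(cons(e, a), cons(e, e))), cons(cons(cons(e, e), a), cons(a, e)))

Reduce t₁ = cons(cons(cons(e, cons(e, a)), cons(e, k(cons(e, a), a))), k(cons(k(cons(k(cons(e, a), cons(e, a)), k(cons(e, cons(a, a)), cons(cons(a, e), cons(e, a)))), a), cons(e, a)), cons(a, cons(cons(cons(a, e), cons(e, e)), e)))):
1. cons(cons(cons(e, cons(e, a)), cons(e, k(cons(e, a), a))), k(cons(k(cons(k(cons(e, a), cons(e, a)), k(cons(e, cons(a, a)), cons(cons(a, e), cons(e, a)))), a), cons(e, a)), cons(a, cons(cons(cons(a, e), cons(e, e)), e))))  →  cons(cons(cons(e, cons(e, a)), cons(e, cons(a, e))), k(cons(k(cons(k(cons(e, a), cons(e, a)), k(cons(e, cons(a, a)), cons(cons(a, e), cons(e, a)))), a), cons(e, a)), cons(a, cons(cons(cons(a, e), cons(e, e)), e))))   [R3 at 1.2.2]
2. cons(cons(cons(e, cons(e, a)), cons(e, cons(a, e))), k(cons(k(cons(k(cons(e, a), cons(e, a)), k(cons(e, cons(a, a)), cons(cons(a, e), cons(e, a)))), a), cons(e, a)), cons(a, cons(cons(cons(a, e), cons(e, e)), e))))  →  cons(cons(cons(e, cons(e, a)), cons(e, cons(a, e))), k(cons(k(cons(cons(cons(e, a), e), k(cons(e, cons(a, a)), cons(cons(a, e), cons(e, a)))), a), cons(e, a)), cons(a, cons(cons(cons(a, e), cons(e, e)), e))))   [R3 at 2.1.1.1.1]
3. cons(cons(cons(e, cons(e, a)), cons(e, cons(a, e))), k(cons(k(cons(cons(cons(e, a), e), k(cons(e, cons(a, a)), cons(cons(a, e), cons(e, a)))), a), cons(e, a)), cons(a, cons(cons(cons(a, e), cons(e, e)), e))))  →  cons(cons(cons(e, cons(e, a)), cons(e, cons(a, e))), k(cons(k(cons(cons(cons(e, a), e), a), a), cons(e, a)), cons(a, cons(cons(cons(a, e), cons(e, e)), e))))   [R4 at 2.1.1.1.2]
4. cons(cons(cons(e, cons(e, a)), cons(e, cons(a, e))), k(cons(k(cons(cons(cons(e, a), e), a), a), cons(e, a)), cons(a, cons(cons(cons(a, e), cons(e, e)), e))))  →  cons(cons(cons(e, cons(e, a)), cons(e, cons(a, e))), k(cons(cons(a, cons(cons(e, a), e)), cons(e, a)), cons(a, cons(cons(cons(a, e), cons(e, e)), e))))   [R3 at 2.1.1]
5. cons(cons(cons(e, cons(e, a)), cons(e, cons(a, e))), k(cons(cons(a, cons(cons(e, a), e)), cons(e, a)), cons(a, cons(cons(cons(a, e), cons(e, e)), e))))  →  cons(cons(cons(e, cons(e, a)), cons(e, cons(a, e))), e)   [R2 at 2]

Reduce t₂ = cons(cons(e, cons(cons(e, a), cons(e, e))), k(cons(k(k(cons(a, a), e), a), a), cons(cons(e, e), a))):
1. cons(cons(e, cons(cons(e, a), cons(e, e))), k(cons(k(k(cons(a, a), e), a), a), cons(cons(e, e), a)))  →  cons(cons(e, cons(cons(e, a), cons(e, e))), cons(cons(cons(e, e), a), k(k(cons(a, a), e), a)))   [R3 at 2]
2. cons(cons(e, cons(cons(e, a), cons(e, e))), cons(cons(cons(e, e), a), k(k(cons(a, a), e), a)))  →  cons(cons(e, cons(cons(e, a), cons(e, e))), cons(cons(cons(e, e), a), k(cons(e, a), a)))   [R3 at 2.2.1]
3. cons(cons(e, cons(cons(e, a), cons(e, e))), cons(cons(cons(e, e), a), k(cons(e, a), a)))  →  cons(cons(e, cons(cons(e, a), cons(e, e))), cons(cons(cons(e, e), a), cons(a, e)))   [R3 at 2.2]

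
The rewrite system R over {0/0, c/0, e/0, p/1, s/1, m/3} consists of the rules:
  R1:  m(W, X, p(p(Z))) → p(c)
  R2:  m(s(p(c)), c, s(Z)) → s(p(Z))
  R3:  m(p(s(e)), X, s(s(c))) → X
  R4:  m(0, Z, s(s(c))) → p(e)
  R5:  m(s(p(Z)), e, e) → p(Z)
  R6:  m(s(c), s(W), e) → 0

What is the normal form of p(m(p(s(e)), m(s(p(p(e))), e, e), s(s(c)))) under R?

1. p(m(p(s(e)), m(s(p(p(e))), e, e), s(s(c))))  →  p(m(s(p(p(e))), e, e))   [R3 at 1]
2. p(m(s(p(p(e))), e, e))  →  p(p(p(e)))   [R5 at 1]

p(p(p(e)))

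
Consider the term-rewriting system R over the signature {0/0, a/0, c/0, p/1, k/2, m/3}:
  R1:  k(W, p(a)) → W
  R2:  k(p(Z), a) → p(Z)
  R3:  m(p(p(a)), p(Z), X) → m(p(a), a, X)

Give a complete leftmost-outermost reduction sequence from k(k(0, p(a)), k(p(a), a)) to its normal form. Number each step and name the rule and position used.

1. k(k(0, p(a)), k(p(a), a))  →  k(0, k(p(a), a))   [R1 at 1]
2. k(0, k(p(a), a))  →  k(0, p(a))   [R2 at 2]
3. k(0, p(a))  →  0   [R1 at ε]

0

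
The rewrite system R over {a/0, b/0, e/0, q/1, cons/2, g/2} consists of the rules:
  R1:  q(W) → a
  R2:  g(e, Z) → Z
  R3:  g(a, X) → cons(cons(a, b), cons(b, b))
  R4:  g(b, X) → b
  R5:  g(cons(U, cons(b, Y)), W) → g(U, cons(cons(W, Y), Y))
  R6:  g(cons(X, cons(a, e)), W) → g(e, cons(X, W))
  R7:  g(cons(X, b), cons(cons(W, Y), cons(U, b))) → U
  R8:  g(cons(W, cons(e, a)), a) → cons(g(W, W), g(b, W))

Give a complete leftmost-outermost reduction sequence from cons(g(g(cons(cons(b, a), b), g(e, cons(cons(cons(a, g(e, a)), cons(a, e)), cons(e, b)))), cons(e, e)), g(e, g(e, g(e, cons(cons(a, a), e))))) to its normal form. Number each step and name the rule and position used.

cons(cons(e, e), cons(cons(a, a), e))

1. cons(g(g(cons(cons(b, a), b), g(e, cons(cons(cons(a, g(e, a)), cons(a, e)), cons(e, b)))), cons(e, e)), g(e, g(e, g(e, cons(cons(a, a), e)))))  →  cons(g(g(cons(cons(b, a), b), cons(cons(cons(a, g(e, a)), cons(a, e)), cons(e, b))), cons(e, e)), g(e, g(e, g(e, cons(cons(a, a), e)))))   [R2 at 1.1.2]
2. cons(g(g(cons(cons(b, a), b), cons(cons(cons(a, g(e, a)), cons(a, e)), cons(e, b))), cons(e, e)), g(e, g(e, g(e, cons(cons(a, a), e)))))  →  cons(g(e, cons(e, e)), g(e, g(e, g(e, cons(cons(a, a), e)))))   [R7 at 1.1]
3. cons(g(e, cons(e, e)), g(e, g(e, g(e, cons(cons(a, a), e)))))  →  cons(cons(e, e), g(e, g(e, g(e, cons(cons(a, a), e)))))   [R2 at 1]
4. cons(cons(e, e), g(e, g(e, g(e, cons(cons(a, a), e)))))  →  cons(cons(e, e), g(e, g(e, cons(cons(a, a), e))))   [R2 at 2]
5. cons(cons(e, e), g(e, g(e, cons(cons(a, a), e))))  →  cons(cons(e, e), g(e, cons(cons(a, a), e)))   [R2 at 2]
6. cons(cons(e, e), g(e, cons(cons(a, a), e)))  →  cons(cons(e, e), cons(cons(a, a), e))   [R2 at 2]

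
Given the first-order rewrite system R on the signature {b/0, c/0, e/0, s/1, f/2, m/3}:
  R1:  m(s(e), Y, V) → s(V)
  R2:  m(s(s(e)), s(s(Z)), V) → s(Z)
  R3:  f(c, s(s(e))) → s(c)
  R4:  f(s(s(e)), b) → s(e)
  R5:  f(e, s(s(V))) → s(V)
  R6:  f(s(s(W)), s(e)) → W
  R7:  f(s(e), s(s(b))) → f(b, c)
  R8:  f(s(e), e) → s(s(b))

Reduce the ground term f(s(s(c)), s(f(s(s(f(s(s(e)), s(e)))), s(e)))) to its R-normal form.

c

1. f(s(s(c)), s(f(s(s(f(s(s(e)), s(e)))), s(e))))  →  f(s(s(c)), s(f(s(s(e)), s(e))))   [R6 at 2.1]
2. f(s(s(c)), s(f(s(s(e)), s(e))))  →  f(s(s(c)), s(e))   [R6 at 2.1]
3. f(s(s(c)), s(e))  →  c   [R6 at ε]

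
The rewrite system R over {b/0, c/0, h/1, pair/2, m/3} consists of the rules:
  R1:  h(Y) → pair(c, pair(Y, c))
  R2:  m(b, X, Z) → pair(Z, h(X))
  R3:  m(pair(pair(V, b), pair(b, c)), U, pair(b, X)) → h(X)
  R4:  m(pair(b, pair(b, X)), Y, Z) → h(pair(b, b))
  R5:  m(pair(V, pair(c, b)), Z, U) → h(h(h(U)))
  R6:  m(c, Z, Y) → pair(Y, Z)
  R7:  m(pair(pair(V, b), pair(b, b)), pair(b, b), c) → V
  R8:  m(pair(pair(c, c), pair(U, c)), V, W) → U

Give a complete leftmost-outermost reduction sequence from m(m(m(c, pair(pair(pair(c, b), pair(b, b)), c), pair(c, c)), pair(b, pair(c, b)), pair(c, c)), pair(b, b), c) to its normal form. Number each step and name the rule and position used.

1. m(m(m(c, pair(pair(pair(c, b), pair(b, b)), c), pair(c, c)), pair(b, pair(c, b)), pair(c, c)), pair(b, b), c)  →  m(m(pair(pair(c, c), pair(pair(pair(c, b), pair(b, b)), c)), pair(b, pair(c, b)), pair(c, c)), pair(b, b), c)   [R6 at 1.1]
2. m(m(pair(pair(c, c), pair(pair(pair(c, b), pair(b, b)), c)), pair(b, pair(c, b)), pair(c, c)), pair(b, b), c)  →  m(pair(pair(c, b), pair(b, b)), pair(b, b), c)   [R8 at 1]
3. m(pair(pair(c, b), pair(b, b)), pair(b, b), c)  →  c   [R7 at ε]

c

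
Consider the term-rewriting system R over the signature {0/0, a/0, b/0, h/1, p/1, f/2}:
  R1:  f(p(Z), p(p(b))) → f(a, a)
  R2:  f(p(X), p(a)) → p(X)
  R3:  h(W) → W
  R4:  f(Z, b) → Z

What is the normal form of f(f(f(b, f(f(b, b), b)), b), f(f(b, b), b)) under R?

1. f(f(f(b, f(f(b, b), b)), b), f(f(b, b), b))  →  f(f(b, f(f(b, b), b)), f(f(b, b), b))   [R4 at 1]
2. f(f(b, f(f(b, b), b)), f(f(b, b), b))  →  f(f(b, f(b, b)), f(f(b, b), b))   [R4 at 1.2]
3. f(f(b, f(b, b)), f(f(b, b), b))  →  f(f(b, b), f(f(b, b), b))   [R4 at 1.2]
4. f(f(b, b), f(f(b, b), b))  →  f(b, f(f(b, b), b))   [R4 at 1]
5. f(b, f(f(b, b), b))  →  f(b, f(b, b))   [R4 at 2]
6. f(b, f(b, b))  →  f(b, b)   [R4 at 2]
7. f(b, b)  →  b   [R4 at ε]

b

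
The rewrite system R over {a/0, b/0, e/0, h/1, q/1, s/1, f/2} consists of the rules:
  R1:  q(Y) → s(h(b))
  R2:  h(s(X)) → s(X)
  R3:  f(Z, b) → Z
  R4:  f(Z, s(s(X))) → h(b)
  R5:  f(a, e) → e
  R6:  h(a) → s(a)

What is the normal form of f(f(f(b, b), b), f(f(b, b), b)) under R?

b

1. f(f(f(b, b), b), f(f(b, b), b))  →  f(f(b, b), f(f(b, b), b))   [R3 at 1]
2. f(f(b, b), f(f(b, b), b))  →  f(b, f(f(b, b), b))   [R3 at 1]
3. f(b, f(f(b, b), b))  →  f(b, f(b, b))   [R3 at 2]
4. f(b, f(b, b))  →  f(b, b)   [R3 at 2]
5. f(b, b)  →  b   [R3 at ε]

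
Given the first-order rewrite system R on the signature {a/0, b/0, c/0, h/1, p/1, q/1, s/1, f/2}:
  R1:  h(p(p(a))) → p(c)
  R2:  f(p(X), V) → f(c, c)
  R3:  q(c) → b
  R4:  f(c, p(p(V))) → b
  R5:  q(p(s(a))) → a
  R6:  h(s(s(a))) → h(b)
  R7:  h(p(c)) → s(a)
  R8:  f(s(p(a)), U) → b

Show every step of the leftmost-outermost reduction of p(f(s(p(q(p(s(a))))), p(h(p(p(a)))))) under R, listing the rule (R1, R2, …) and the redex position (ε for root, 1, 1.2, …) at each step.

p(b)

1. p(f(s(p(q(p(s(a))))), p(h(p(p(a))))))  →  p(f(s(p(a)), p(h(p(p(a))))))   [R5 at 1.1.1.1]
2. p(f(s(p(a)), p(h(p(p(a))))))  →  p(b)   [R8 at 1]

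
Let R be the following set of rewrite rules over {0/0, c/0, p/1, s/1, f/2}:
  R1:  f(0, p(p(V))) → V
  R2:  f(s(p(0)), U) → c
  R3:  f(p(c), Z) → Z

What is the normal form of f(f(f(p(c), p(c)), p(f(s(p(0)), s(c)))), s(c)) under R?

s(c)

1. f(f(f(p(c), p(c)), p(f(s(p(0)), s(c)))), s(c))  →  f(f(p(c), p(f(s(p(0)), s(c)))), s(c))   [R3 at 1.1]
2. f(f(p(c), p(f(s(p(0)), s(c)))), s(c))  →  f(p(f(s(p(0)), s(c))), s(c))   [R3 at 1]
3. f(p(f(s(p(0)), s(c))), s(c))  →  f(p(c), s(c))   [R2 at 1.1]
4. f(p(c), s(c))  →  s(c)   [R3 at ε]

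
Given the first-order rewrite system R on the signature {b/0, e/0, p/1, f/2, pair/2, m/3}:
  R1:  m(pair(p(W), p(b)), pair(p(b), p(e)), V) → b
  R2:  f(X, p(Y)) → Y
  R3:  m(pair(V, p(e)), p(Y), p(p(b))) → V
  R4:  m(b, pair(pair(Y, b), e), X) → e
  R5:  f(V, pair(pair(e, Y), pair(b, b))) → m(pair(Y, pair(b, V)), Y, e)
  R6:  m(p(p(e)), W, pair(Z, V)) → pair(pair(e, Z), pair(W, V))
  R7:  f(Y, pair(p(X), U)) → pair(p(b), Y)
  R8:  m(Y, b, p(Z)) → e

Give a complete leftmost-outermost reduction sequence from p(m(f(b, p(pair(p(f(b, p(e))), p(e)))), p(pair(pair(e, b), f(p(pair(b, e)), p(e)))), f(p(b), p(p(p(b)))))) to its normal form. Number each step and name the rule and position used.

p(p(e))

1. p(m(f(b, p(pair(p(f(b, p(e))), p(e)))), p(pair(pair(e, b), f(p(pair(b, e)), p(e)))), f(p(b), p(p(p(b))))))  →  p(m(pair(p(f(b, p(e))), p(e)), p(pair(pair(e, b), f(p(pair(b, e)), p(e)))), f(p(b), p(p(p(b))))))   [R2 at 1.1]
2. p(m(pair(p(f(b, p(e))), p(e)), p(pair(pair(e, b), f(p(pair(b, e)), p(e)))), f(p(b), p(p(p(b))))))  →  p(m(pair(p(e), p(e)), p(pair(pair(e, b), f(p(pair(b, e)), p(e)))), f(p(b), p(p(p(b))))))   [R2 at 1.1.1.1]
3. p(m(pair(p(e), p(e)), p(pair(pair(e, b), f(p(pair(b, e)), p(e)))), f(p(b), p(p(p(b))))))  →  p(m(pair(p(e), p(e)), p(pair(pair(e, b), e)), f(p(b), p(p(p(b))))))   [R2 at 1.2.1.2]
4. p(m(pair(p(e), p(e)), p(pair(pair(e, b), e)), f(p(b), p(p(p(b))))))  →  p(m(pair(p(e), p(e)), p(pair(pair(e, b), e)), p(p(b))))   [R2 at 1.3]
5. p(m(pair(p(e), p(e)), p(pair(pair(e, b), e)), p(p(b))))  →  p(p(e))   [R3 at 1]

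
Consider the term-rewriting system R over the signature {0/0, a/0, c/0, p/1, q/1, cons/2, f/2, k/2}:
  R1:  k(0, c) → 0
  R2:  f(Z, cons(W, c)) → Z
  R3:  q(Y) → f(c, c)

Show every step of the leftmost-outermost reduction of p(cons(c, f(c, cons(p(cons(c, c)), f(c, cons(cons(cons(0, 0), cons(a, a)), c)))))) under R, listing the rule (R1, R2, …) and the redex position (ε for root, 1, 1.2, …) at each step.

1. p(cons(c, f(c, cons(p(cons(c, c)), f(c, cons(cons(cons(0, 0), cons(a, a)), c))))))  →  p(cons(c, f(c, cons(p(cons(c, c)), c))))   [R2 at 1.2.2.2]
2. p(cons(c, f(c, cons(p(cons(c, c)), c))))  →  p(cons(c, c))   [R2 at 1.2]

p(cons(c, c))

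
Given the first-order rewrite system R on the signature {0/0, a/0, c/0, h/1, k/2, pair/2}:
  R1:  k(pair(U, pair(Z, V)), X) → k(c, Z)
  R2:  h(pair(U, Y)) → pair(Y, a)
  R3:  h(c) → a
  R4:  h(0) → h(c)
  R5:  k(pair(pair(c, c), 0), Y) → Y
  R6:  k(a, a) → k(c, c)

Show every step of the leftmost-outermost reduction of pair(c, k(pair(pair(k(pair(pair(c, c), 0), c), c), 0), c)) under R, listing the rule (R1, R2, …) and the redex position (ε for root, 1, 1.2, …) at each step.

pair(c, c)

1. pair(c, k(pair(pair(k(pair(pair(c, c), 0), c), c), 0), c))  →  pair(c, k(pair(pair(c, c), 0), c))   [R5 at 2.1.1.1]
2. pair(c, k(pair(pair(c, c), 0), c))  →  pair(c, c)   [R5 at 2]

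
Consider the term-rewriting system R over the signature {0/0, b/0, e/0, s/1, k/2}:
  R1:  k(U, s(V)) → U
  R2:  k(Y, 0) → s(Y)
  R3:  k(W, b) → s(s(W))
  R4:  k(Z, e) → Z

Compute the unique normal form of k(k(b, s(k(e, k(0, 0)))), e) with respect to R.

b

1. k(k(b, s(k(e, k(0, 0)))), e)  →  k(b, s(k(e, k(0, 0))))   [R4 at ε]
2. k(b, s(k(e, k(0, 0))))  →  b   [R1 at ε]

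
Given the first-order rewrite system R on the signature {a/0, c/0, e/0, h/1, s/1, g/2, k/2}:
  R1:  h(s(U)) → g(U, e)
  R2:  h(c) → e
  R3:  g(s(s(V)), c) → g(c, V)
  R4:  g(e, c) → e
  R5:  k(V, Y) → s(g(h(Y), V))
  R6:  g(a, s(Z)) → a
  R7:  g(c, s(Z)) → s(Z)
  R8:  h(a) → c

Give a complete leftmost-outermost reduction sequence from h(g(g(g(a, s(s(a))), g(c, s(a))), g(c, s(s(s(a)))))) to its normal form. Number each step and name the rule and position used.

1. h(g(g(g(a, s(s(a))), g(c, s(a))), g(c, s(s(s(a))))))  →  h(g(g(a, g(c, s(a))), g(c, s(s(s(a))))))   [R6 at 1.1.1]
2. h(g(g(a, g(c, s(a))), g(c, s(s(s(a))))))  →  h(g(g(a, s(a)), g(c, s(s(s(a))))))   [R7 at 1.1.2]
3. h(g(g(a, s(a)), g(c, s(s(s(a))))))  →  h(g(a, g(c, s(s(s(a))))))   [R6 at 1.1]
4. h(g(a, g(c, s(s(s(a))))))  →  h(g(a, s(s(s(a)))))   [R7 at 1.2]
5. h(g(a, s(s(s(a)))))  →  h(a)   [R6 at 1]
6. h(a)  →  c   [R8 at ε]

c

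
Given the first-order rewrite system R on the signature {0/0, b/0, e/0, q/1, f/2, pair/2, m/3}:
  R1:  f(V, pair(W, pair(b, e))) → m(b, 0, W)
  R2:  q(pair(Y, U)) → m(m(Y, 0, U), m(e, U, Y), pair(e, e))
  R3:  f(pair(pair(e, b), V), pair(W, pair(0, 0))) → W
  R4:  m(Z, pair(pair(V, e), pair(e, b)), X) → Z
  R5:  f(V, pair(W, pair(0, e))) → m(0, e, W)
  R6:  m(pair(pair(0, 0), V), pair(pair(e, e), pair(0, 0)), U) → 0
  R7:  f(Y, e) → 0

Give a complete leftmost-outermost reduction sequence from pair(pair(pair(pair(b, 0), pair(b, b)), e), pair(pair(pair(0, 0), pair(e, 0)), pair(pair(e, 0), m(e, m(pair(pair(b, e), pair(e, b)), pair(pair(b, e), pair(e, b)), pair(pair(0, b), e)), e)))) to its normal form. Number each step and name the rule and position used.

pair(pair(pair(pair(b, 0), pair(b, b)), e), pair(pair(pair(0, 0), pair(e, 0)), pair(pair(e, 0), e)))

1. pair(pair(pair(pair(b, 0), pair(b, b)), e), pair(pair(pair(0, 0), pair(e, 0)), pair(pair(e, 0), m(e, m(pair(pair(b, e), pair(e, b)), pair(pair(b, e), pair(e, b)), pair(pair(0, b), e)), e))))  →  pair(pair(pair(pair(b, 0), pair(b, b)), e), pair(pair(pair(0, 0), pair(e, 0)), pair(pair(e, 0), m(e, pair(pair(b, e), pair(e, b)), e))))   [R4 at 2.2.2.2]
2. pair(pair(pair(pair(b, 0), pair(b, b)), e), pair(pair(pair(0, 0), pair(e, 0)), pair(pair(e, 0), m(e, pair(pair(b, e), pair(e, b)), e))))  →  pair(pair(pair(pair(b, 0), pair(b, b)), e), pair(pair(pair(0, 0), pair(e, 0)), pair(pair(e, 0), e)))   [R4 at 2.2.2]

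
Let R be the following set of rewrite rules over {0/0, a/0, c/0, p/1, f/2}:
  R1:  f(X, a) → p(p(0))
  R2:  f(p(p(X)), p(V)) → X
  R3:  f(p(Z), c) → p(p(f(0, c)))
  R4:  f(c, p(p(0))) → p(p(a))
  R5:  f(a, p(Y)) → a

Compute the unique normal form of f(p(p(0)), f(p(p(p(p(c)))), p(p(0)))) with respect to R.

0

1. f(p(p(0)), f(p(p(p(p(c)))), p(p(0))))  →  f(p(p(0)), p(p(c)))   [R2 at 2]
2. f(p(p(0)), p(p(c)))  →  0   [R2 at ε]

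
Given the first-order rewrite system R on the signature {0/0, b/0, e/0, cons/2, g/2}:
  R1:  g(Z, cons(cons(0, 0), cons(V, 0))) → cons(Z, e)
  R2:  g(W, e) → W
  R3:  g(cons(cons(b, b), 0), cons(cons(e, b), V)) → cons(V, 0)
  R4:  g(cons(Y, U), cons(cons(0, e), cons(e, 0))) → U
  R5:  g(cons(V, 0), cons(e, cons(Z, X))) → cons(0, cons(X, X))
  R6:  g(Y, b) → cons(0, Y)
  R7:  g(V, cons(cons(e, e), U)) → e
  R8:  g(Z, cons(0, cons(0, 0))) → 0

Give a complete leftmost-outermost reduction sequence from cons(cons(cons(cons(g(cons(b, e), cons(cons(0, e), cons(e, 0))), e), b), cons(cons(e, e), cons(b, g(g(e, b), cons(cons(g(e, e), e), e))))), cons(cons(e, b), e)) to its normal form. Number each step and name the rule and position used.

1. cons(cons(cons(cons(g(cons(b, e), cons(cons(0, e), cons(e, 0))), e), b), cons(cons(e, e), cons(b, g(g(e, b), cons(cons(g(e, e), e), e))))), cons(cons(e, b), e))  →  cons(cons(cons(cons(e, e), b), cons(cons(e, e), cons(b, g(g(e, b), cons(cons(g(e, e), e), e))))), cons(cons(e, b), e))   [R4 at 1.1.1.1]
2. cons(cons(cons(cons(e, e), b), cons(cons(e, e), cons(b, g(g(e, b), cons(cons(g(e, e), e), e))))), cons(cons(e, b), e))  →  cons(cons(cons(cons(e, e), b), cons(cons(e, e), cons(b, g(cons(0, e), cons(cons(g(e, e), e), e))))), cons(cons(e, b), e))   [R6 at 1.2.2.2.1]
3. cons(cons(cons(cons(e, e), b), cons(cons(e, e), cons(b, g(cons(0, e), cons(cons(g(e, e), e), e))))), cons(cons(e, b), e))  →  cons(cons(cons(cons(e, e), b), cons(cons(e, e), cons(b, g(cons(0, e), cons(cons(e, e), e))))), cons(cons(e, b), e))   [R2 at 1.2.2.2.2.1.1]
4. cons(cons(cons(cons(e, e), b), cons(cons(e, e), cons(b, g(cons(0, e), cons(cons(e, e), e))))), cons(cons(e, b), e))  →  cons(cons(cons(cons(e, e), b), cons(cons(e, e), cons(b, e))), cons(cons(e, b), e))   [R7 at 1.2.2.2]

cons(cons(cons(cons(e, e), b), cons(cons(e, e), cons(b, e))), cons(cons(e, b), e))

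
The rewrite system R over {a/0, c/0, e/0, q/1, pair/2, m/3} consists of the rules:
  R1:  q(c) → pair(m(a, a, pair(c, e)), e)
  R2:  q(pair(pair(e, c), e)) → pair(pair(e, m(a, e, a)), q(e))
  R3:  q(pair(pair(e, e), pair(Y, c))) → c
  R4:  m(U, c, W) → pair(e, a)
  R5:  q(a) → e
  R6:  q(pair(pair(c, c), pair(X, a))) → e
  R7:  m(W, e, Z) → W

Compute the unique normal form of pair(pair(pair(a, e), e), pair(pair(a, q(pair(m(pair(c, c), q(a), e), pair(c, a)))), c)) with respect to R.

pair(pair(pair(a, e), e), pair(pair(a, e), c))

1. pair(pair(pair(a, e), e), pair(pair(a, q(pair(m(pair(c, c), q(a), e), pair(c, a)))), c))  →  pair(pair(pair(a, e), e), pair(pair(a, q(pair(m(pair(c, c), e, e), pair(c, a)))), c))   [R5 at 2.1.2.1.1.2]
2. pair(pair(pair(a, e), e), pair(pair(a, q(pair(m(pair(c, c), e, e), pair(c, a)))), c))  →  pair(pair(pair(a, e), e), pair(pair(a, q(pair(pair(c, c), pair(c, a)))), c))   [R7 at 2.1.2.1.1]
3. pair(pair(pair(a, e), e), pair(pair(a, q(pair(pair(c, c), pair(c, a)))), c))  →  pair(pair(pair(a, e), e), pair(pair(a, e), c))   [R6 at 2.1.2]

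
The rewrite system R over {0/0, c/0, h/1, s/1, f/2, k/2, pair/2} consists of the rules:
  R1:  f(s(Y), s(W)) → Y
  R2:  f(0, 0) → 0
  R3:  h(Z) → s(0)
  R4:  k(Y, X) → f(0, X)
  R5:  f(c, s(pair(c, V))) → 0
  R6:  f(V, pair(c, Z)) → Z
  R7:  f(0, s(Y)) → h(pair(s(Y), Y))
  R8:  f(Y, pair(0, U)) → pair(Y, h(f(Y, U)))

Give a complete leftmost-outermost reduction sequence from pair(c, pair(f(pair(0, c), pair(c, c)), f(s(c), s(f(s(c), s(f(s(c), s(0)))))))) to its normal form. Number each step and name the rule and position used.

1. pair(c, pair(f(pair(0, c), pair(c, c)), f(s(c), s(f(s(c), s(f(s(c), s(0))))))))  →  pair(c, pair(c, f(s(c), s(f(s(c), s(f(s(c), s(0))))))))   [R6 at 2.1]
2. pair(c, pair(c, f(s(c), s(f(s(c), s(f(s(c), s(0))))))))  →  pair(c, pair(c, c))   [R1 at 2.2]

pair(c, pair(c, c))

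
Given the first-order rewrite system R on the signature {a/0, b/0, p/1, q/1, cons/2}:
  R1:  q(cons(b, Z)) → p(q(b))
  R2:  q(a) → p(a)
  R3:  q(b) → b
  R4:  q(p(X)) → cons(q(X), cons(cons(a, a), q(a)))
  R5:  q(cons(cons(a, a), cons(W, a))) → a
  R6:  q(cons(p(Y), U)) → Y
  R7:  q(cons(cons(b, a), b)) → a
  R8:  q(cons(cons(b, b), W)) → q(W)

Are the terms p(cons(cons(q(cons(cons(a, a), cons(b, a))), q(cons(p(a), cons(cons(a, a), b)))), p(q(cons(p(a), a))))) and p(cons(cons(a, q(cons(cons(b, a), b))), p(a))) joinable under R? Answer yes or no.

yes — NF(t₁) = p(cons(cons(a, a), p(a))), NF(t₂) = p(cons(cons(a, a), p(a)))

Reduce t₁ = p(cons(cons(q(cons(cons(a, a), cons(b, a))), q(cons(p(a), cons(cons(a, a), b)))), p(q(cons(p(a), a))))):
1. p(cons(cons(q(cons(cons(a, a), cons(b, a))), q(cons(p(a), cons(cons(a, a), b)))), p(q(cons(p(a), a)))))  →  p(cons(cons(a, q(cons(p(a), cons(cons(a, a), b)))), p(q(cons(p(a), a)))))   [R5 at 1.1.1]
2. p(cons(cons(a, q(cons(p(a), cons(cons(a, a), b)))), p(q(cons(p(a), a)))))  →  p(cons(cons(a, a), p(q(cons(p(a), a)))))   [R6 at 1.1.2]
3. p(cons(cons(a, a), p(q(cons(p(a), a)))))  →  p(cons(cons(a, a), p(a)))   [R6 at 1.2.1]

Reduce t₂ = p(cons(cons(a, q(cons(cons(b, a), b))), p(a))):
1. p(cons(cons(a, q(cons(cons(b, a), b))), p(a)))  →  p(cons(cons(a, a), p(a)))   [R7 at 1.1.2]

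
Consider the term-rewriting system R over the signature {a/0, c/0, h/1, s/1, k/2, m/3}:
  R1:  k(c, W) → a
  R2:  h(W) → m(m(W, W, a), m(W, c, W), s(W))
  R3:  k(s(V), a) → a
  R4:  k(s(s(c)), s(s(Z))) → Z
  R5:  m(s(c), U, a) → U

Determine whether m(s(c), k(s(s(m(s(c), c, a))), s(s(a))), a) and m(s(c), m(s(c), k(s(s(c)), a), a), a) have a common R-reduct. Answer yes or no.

Reduce t₁ = m(s(c), k(s(s(m(s(c), c, a))), s(s(a))), a):
1. m(s(c), k(s(s(m(s(c), c, a))), s(s(a))), a)  →  k(s(s(m(s(c), c, a))), s(s(a)))   [R5 at ε]
2. k(s(s(m(s(c), c, a))), s(s(a)))  →  k(s(s(c)), s(s(a)))   [R5 at 1.1.1]
3. k(s(s(c)), s(s(a)))  →  a   [R4 at ε]

Reduce t₂ = m(s(c), m(s(c), k(s(s(c)), a), a), a):
1. m(s(c), m(s(c), k(s(s(c)), a), a), a)  →  m(s(c), k(s(s(c)), a), a)   [R5 at ε]
2. m(s(c), k(s(s(c)), a), a)  →  k(s(s(c)), a)   [R5 at ε]
3. k(s(s(c)), a)  →  a   [R3 at ε]

yes — NF(t₁) = a, NF(t₂) = a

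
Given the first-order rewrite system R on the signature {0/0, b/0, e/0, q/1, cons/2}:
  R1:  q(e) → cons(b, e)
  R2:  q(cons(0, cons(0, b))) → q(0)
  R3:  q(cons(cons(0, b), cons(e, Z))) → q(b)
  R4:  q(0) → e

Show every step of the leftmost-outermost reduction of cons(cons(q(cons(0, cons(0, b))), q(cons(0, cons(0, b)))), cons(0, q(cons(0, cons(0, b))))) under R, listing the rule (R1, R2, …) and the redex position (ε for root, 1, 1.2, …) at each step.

1. cons(cons(q(cons(0, cons(0, b))), q(cons(0, cons(0, b)))), cons(0, q(cons(0, cons(0, b)))))  →  cons(cons(q(0), q(cons(0, cons(0, b)))), cons(0, q(cons(0, cons(0, b)))))   [R2 at 1.1]
2. cons(cons(q(0), q(cons(0, cons(0, b)))), cons(0, q(cons(0, cons(0, b)))))  →  cons(cons(e, q(cons(0, cons(0, b)))), cons(0, q(cons(0, cons(0, b)))))   [R4 at 1.1]
3. cons(cons(e, q(cons(0, cons(0, b)))), cons(0, q(cons(0, cons(0, b)))))  →  cons(cons(e, q(0)), cons(0, q(cons(0, cons(0, b)))))   [R2 at 1.2]
4. cons(cons(e, q(0)), cons(0, q(cons(0, cons(0, b)))))  →  cons(cons(e, e), cons(0, q(cons(0, cons(0, b)))))   [R4 at 1.2]
5. cons(cons(e, e), cons(0, q(cons(0, cons(0, b)))))  →  cons(cons(e, e), cons(0, q(0)))   [R2 at 2.2]
6. cons(cons(e, e), cons(0, q(0)))  →  cons(cons(e, e), cons(0, e))   [R4 at 2.2]

cons(cons(e, e), cons(0, e))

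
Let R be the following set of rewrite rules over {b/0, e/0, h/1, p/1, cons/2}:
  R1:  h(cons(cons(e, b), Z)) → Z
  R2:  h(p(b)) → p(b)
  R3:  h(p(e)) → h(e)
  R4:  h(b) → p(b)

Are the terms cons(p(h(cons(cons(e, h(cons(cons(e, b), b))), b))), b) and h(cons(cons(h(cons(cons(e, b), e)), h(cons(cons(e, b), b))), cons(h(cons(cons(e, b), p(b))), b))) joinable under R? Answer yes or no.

yes — NF(t₁) = cons(p(b), b), NF(t₂) = cons(p(b), b)

Reduce t₁ = cons(p(h(cons(cons(e, h(cons(cons(e, b), b))), b))), b):
1. cons(p(h(cons(cons(e, h(cons(cons(e, b), b))), b))), b)  →  cons(p(h(cons(cons(e, b), b))), b)   [R1 at 1.1.1.1.2]
2. cons(p(h(cons(cons(e, b), b))), b)  →  cons(p(b), b)   [R1 at 1.1]

Reduce t₂ = h(cons(cons(h(cons(cons(e, b), e)), h(cons(cons(e, b), b))), cons(h(cons(cons(e, b), p(b))), b))):
1. h(cons(cons(h(cons(cons(e, b), e)), h(cons(cons(e, b), b))), cons(h(cons(cons(e, b), p(b))), b)))  →  h(cons(cons(e, h(cons(cons(e, b), b))), cons(h(cons(cons(e, b), p(b))), b)))   [R1 at 1.1.1]
2. h(cons(cons(e, h(cons(cons(e, b), b))), cons(h(cons(cons(e, b), p(b))), b)))  →  h(cons(cons(e, b), cons(h(cons(cons(e, b), p(b))), b)))   [R1 at 1.1.2]
3. h(cons(cons(e, b), cons(h(cons(cons(e, b), p(b))), b)))  →  cons(h(cons(cons(e, b), p(b))), b)   [R1 at ε]
4. cons(h(cons(cons(e, b), p(b))), b)  →  cons(p(b), b)   [R1 at 1]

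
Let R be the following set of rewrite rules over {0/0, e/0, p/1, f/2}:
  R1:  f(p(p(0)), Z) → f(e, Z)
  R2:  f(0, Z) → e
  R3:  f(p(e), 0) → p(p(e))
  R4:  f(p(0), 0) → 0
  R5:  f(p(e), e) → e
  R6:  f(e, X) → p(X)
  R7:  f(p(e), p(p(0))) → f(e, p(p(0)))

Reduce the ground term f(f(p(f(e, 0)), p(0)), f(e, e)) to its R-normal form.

1. f(f(p(f(e, 0)), p(0)), f(e, e))  →  f(f(p(p(0)), p(0)), f(e, e))   [R6 at 1.1.1]
2. f(f(p(p(0)), p(0)), f(e, e))  →  f(f(e, p(0)), f(e, e))   [R1 at 1]
3. f(f(e, p(0)), f(e, e))  →  f(p(p(0)), f(e, e))   [R6 at 1]
4. f(p(p(0)), f(e, e))  →  f(e, f(e, e))   [R1 at ε]
5. f(e, f(e, e))  →  p(f(e, e))   [R6 at ε]
6. p(f(e, e))  →  p(p(e))   [R6 at 1]

p(p(e))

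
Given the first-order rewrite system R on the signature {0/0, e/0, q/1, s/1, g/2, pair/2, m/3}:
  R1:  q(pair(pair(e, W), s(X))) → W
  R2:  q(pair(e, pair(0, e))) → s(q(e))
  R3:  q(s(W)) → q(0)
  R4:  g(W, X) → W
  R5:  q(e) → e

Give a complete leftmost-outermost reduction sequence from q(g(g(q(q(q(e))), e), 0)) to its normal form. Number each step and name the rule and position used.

e

1. q(g(g(q(q(q(e))), e), 0))  →  q(g(q(q(q(e))), e))   [R4 at 1]
2. q(g(q(q(q(e))), e))  →  q(q(q(q(e))))   [R4 at 1]
3. q(q(q(q(e))))  →  q(q(q(e)))   [R5 at 1.1.1]
4. q(q(q(e)))  →  q(q(e))   [R5 at 1.1]
5. q(q(e))  →  q(e)   [R5 at 1]
6. q(e)  →  e   [R5 at ε]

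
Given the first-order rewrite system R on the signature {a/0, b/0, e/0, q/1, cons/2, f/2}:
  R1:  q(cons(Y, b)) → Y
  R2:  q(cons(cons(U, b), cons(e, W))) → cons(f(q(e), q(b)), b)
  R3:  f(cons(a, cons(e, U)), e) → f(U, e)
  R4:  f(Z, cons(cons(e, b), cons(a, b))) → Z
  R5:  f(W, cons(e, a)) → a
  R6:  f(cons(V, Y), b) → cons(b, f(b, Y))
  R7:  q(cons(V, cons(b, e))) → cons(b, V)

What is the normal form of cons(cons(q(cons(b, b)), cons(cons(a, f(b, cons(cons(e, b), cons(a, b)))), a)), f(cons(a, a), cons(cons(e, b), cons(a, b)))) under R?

1. cons(cons(q(cons(b, b)), cons(cons(a, f(b, cons(cons(e, b), cons(a, b)))), a)), f(cons(a, a), cons(cons(e, b), cons(a, b))))  →  cons(cons(b, cons(cons(a, f(b, cons(cons(e, b), cons(a, b)))), a)), f(cons(a, a), cons(cons(e, b), cons(a, b))))   [R1 at 1.1]
2. cons(cons(b, cons(cons(a, f(b, cons(cons(e, b), cons(a, b)))), a)), f(cons(a, a), cons(cons(e, b), cons(a, b))))  →  cons(cons(b, cons(cons(a, b), a)), f(cons(a, a), cons(cons(e, b), cons(a, b))))   [R4 at 1.2.1.2]
3. cons(cons(b, cons(cons(a, b), a)), f(cons(a, a), cons(cons(e, b), cons(a, b))))  →  cons(cons(b, cons(cons(a, b), a)), cons(a, a))   [R4 at 2]

cons(cons(b, cons(cons(a, b), a)), cons(a, a))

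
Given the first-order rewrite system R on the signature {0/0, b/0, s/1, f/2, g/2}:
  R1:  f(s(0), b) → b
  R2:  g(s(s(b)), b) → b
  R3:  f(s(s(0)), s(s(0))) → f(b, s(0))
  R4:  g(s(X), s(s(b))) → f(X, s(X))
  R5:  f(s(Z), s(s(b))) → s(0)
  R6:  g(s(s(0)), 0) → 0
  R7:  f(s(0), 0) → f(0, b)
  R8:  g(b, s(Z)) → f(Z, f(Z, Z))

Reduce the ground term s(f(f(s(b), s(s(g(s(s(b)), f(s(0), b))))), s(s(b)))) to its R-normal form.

s(s(0))

1. s(f(f(s(b), s(s(g(s(s(b)), f(s(0), b))))), s(s(b))))  →  s(f(f(s(b), s(s(g(s(s(b)), b)))), s(s(b))))   [R1 at 1.1.2.1.1.2]
2. s(f(f(s(b), s(s(g(s(s(b)), b)))), s(s(b))))  →  s(f(f(s(b), s(s(b))), s(s(b))))   [R2 at 1.1.2.1.1]
3. s(f(f(s(b), s(s(b))), s(s(b))))  →  s(f(s(0), s(s(b))))   [R5 at 1.1]
4. s(f(s(0), s(s(b))))  →  s(s(0))   [R5 at 1]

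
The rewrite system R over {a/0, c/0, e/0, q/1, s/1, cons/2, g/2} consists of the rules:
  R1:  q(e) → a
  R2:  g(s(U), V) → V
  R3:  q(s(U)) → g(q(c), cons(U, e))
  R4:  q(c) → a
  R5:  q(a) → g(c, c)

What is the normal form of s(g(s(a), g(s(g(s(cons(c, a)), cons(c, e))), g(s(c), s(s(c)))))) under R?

s(s(s(c)))

1. s(g(s(a), g(s(g(s(cons(c, a)), cons(c, e))), g(s(c), s(s(c))))))  →  s(g(s(g(s(cons(c, a)), cons(c, e))), g(s(c), s(s(c)))))   [R2 at 1]
2. s(g(s(g(s(cons(c, a)), cons(c, e))), g(s(c), s(s(c)))))  →  s(g(s(c), s(s(c))))   [R2 at 1]
3. s(g(s(c), s(s(c))))  →  s(s(s(c)))   [R2 at 1]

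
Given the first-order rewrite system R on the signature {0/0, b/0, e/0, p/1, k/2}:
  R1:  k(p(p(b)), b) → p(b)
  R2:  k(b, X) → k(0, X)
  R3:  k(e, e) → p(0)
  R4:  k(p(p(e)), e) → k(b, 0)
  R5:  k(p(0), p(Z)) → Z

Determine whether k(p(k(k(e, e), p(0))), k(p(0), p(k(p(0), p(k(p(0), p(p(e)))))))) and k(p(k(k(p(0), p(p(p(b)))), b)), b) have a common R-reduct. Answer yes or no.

no — NF(t₁) = e, NF(t₂) = p(b)

Reduce t₁ = k(p(k(k(e, e), p(0))), k(p(0), p(k(p(0), p(k(p(0), p(p(e)))))))):
1. k(p(k(k(e, e), p(0))), k(p(0), p(k(p(0), p(k(p(0), p(p(e))))))))  →  k(p(k(p(0), p(0))), k(p(0), p(k(p(0), p(k(p(0), p(p(e))))))))   [R3 at 1.1.1]
2. k(p(k(p(0), p(0))), k(p(0), p(k(p(0), p(k(p(0), p(p(e))))))))  →  k(p(0), k(p(0), p(k(p(0), p(k(p(0), p(p(e))))))))   [R5 at 1.1]
3. k(p(0), k(p(0), p(k(p(0), p(k(p(0), p(p(e))))))))  →  k(p(0), k(p(0), p(k(p(0), p(p(e))))))   [R5 at 2]
4. k(p(0), k(p(0), p(k(p(0), p(p(e))))))  →  k(p(0), k(p(0), p(p(e))))   [R5 at 2]
5. k(p(0), k(p(0), p(p(e))))  →  k(p(0), p(e))   [R5 at 2]
6. k(p(0), p(e))  →  e   [R5 at ε]

Reduce t₂ = k(p(k(k(p(0), p(p(p(b)))), b)), b):
1. k(p(k(k(p(0), p(p(p(b)))), b)), b)  →  k(p(k(p(p(b)), b)), b)   [R5 at 1.1.1]
2. k(p(k(p(p(b)), b)), b)  →  k(p(p(b)), b)   [R1 at 1.1]
3. k(p(p(b)), b)  →  p(b)   [R1 at ε]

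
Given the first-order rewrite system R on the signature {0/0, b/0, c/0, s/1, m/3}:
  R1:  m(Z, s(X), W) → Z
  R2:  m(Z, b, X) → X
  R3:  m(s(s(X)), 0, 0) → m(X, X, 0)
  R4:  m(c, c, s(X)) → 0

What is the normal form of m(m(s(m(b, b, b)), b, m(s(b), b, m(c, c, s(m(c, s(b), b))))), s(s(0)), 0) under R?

0

1. m(m(s(m(b, b, b)), b, m(s(b), b, m(c, c, s(m(c, s(b), b))))), s(s(0)), 0)  →  m(s(m(b, b, b)), b, m(s(b), b, m(c, c, s(m(c, s(b), b)))))   [R1 at ε]
2. m(s(m(b, b, b)), b, m(s(b), b, m(c, c, s(m(c, s(b), b)))))  →  m(s(b), b, m(c, c, s(m(c, s(b), b))))   [R2 at ε]
3. m(s(b), b, m(c, c, s(m(c, s(b), b))))  →  m(c, c, s(m(c, s(b), b)))   [R2 at ε]
4. m(c, c, s(m(c, s(b), b)))  →  0   [R4 at ε]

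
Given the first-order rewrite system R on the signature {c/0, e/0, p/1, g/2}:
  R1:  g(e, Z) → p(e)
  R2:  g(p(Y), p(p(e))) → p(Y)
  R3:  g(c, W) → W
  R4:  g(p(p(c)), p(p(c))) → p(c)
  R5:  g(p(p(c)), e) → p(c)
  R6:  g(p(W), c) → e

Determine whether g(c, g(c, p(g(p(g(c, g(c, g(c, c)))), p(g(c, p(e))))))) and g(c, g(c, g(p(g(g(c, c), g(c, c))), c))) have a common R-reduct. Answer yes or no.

Reduce t₁ = g(c, g(c, p(g(p(g(c, g(c, g(c, c)))), p(g(c, p(e))))))):
1. g(c, g(c, p(g(p(g(c, g(c, g(c, c)))), p(g(c, p(e)))))))  →  g(c, p(g(p(g(c, g(c, g(c, c)))), p(g(c, p(e))))))   [R3 at ε]
2. g(c, p(g(p(g(c, g(c, g(c, c)))), p(g(c, p(e))))))  →  p(g(p(g(c, g(c, g(c, c)))), p(g(c, p(e)))))   [R3 at ε]
3. p(g(p(g(c, g(c, g(c, c)))), p(g(c, p(e)))))  →  p(g(p(g(c, g(c, c))), p(g(c, p(e)))))   [R3 at 1.1.1]
4. p(g(p(g(c, g(c, c))), p(g(c, p(e)))))  →  p(g(p(g(c, c)), p(g(c, p(e)))))   [R3 at 1.1.1]
5. p(g(p(g(c, c)), p(g(c, p(e)))))  →  p(g(p(c), p(g(c, p(e)))))   [R3 at 1.1.1]
6. p(g(p(c), p(g(c, p(e)))))  →  p(g(p(c), p(p(e))))   [R3 at 1.2.1]
7. p(g(p(c), p(p(e))))  →  p(p(c))   [R2 at 1]

Reduce t₂ = g(c, g(c, g(p(g(g(c, c), g(c, c))), c))):
1. g(c, g(c, g(p(g(g(c, c), g(c, c))), c)))  →  g(c, g(p(g(g(c, c), g(c, c))), c))   [R3 at ε]
2. g(c, g(p(g(g(c, c), g(c, c))), c))  →  g(p(g(g(c, c), g(c, c))), c)   [R3 at ε]
3. g(p(g(g(c, c), g(c, c))), c)  →  e   [R6 at ε]

no — NF(t₁) = p(p(c)), NF(t₂) = e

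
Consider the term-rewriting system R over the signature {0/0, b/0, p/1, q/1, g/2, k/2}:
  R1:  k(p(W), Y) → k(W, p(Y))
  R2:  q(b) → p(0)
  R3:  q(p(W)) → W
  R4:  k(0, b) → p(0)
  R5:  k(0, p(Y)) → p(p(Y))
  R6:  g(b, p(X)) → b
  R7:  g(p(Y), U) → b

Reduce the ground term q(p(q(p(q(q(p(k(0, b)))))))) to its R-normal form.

0

1. q(p(q(p(q(q(p(k(0, b))))))))  →  q(p(q(q(p(k(0, b))))))   [R3 at ε]
2. q(p(q(q(p(k(0, b))))))  →  q(q(p(k(0, b))))   [R3 at ε]
3. q(q(p(k(0, b))))  →  q(k(0, b))   [R3 at 1]
4. q(k(0, b))  →  q(p(0))   [R4 at 1]
5. q(p(0))  →  0   [R3 at ε]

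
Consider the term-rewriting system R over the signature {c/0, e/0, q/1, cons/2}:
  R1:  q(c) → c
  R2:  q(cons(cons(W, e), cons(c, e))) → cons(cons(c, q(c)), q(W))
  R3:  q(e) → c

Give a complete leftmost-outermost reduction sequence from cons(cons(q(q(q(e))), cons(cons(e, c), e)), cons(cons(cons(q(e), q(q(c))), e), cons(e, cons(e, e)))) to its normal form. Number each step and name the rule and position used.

cons(cons(c, cons(cons(e, c), e)), cons(cons(cons(c, c), e), cons(e, cons(e, e))))

1. cons(cons(q(q(q(e))), cons(cons(e, c), e)), cons(cons(cons(q(e), q(q(c))), e), cons(e, cons(e, e))))  →  cons(cons(q(q(c)), cons(cons(e, c), e)), cons(cons(cons(q(e), q(q(c))), e), cons(e, cons(e, e))))   [R3 at 1.1.1.1]
2. cons(cons(q(q(c)), cons(cons(e, c), e)), cons(cons(cons(q(e), q(q(c))), e), cons(e, cons(e, e))))  →  cons(cons(q(c), cons(cons(e, c), e)), cons(cons(cons(q(e), q(q(c))), e), cons(e, cons(e, e))))   [R1 at 1.1.1]
3. cons(cons(q(c), cons(cons(e, c), e)), cons(cons(cons(q(e), q(q(c))), e), cons(e, cons(e, e))))  →  cons(cons(c, cons(cons(e, c), e)), cons(cons(cons(q(e), q(q(c))), e), cons(e, cons(e, e))))   [R1 at 1.1]
4. cons(cons(c, cons(cons(e, c), e)), cons(cons(cons(q(e), q(q(c))), e), cons(e, cons(e, e))))  →  cons(cons(c, cons(cons(e, c), e)), cons(cons(cons(c, q(q(c))), e), cons(e, cons(e, e))))   [R3 at 2.1.1.1]
5. cons(cons(c, cons(cons(e, c), e)), cons(cons(cons(c, q(q(c))), e), cons(e, cons(e, e))))  →  cons(cons(c, cons(cons(e, c), e)), cons(cons(cons(c, q(c)), e), cons(e, cons(e, e))))   [R1 at 2.1.1.2.1]
6. cons(cons(c, cons(cons(e, c), e)), cons(cons(cons(c, q(c)), e), cons(e, cons(e, e))))  →  cons(cons(c, cons(cons(e, c), e)), cons(cons(cons(c, c), e), cons(e, cons(e, e))))   [R1 at 2.1.1.2]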